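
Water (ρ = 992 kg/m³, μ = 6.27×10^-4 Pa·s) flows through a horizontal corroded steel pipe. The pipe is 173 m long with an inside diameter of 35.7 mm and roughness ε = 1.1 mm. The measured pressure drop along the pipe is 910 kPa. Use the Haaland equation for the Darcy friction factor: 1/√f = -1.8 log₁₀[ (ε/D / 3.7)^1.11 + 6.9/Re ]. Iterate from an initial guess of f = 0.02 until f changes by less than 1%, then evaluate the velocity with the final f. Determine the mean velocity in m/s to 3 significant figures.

Rearranging Darcy-Weisbach: V = √(2·ΔP·D/(f·L·ρ)). With ε/D = 0.0011/0.0357 = 0.0308, iterate starting from f = 0.02:
  f = 0.02 → V = √(2·9.1e+05·0.0357/(0.02·173·992)) = 4.351 m/s; Re = ρVD/μ = 2.457e+05; f → 0.05805
  f = 0.05805 → V = 2.554 m/s; Re = 1.442e+05; f → 0.05814
Converged (Δf/f < 1%). With the final f = 0.05814: V = √(2·9.1e+05·0.0357/(0.05814·173·992)) = 2.552 m/s.

V ≈ 2.55 m/s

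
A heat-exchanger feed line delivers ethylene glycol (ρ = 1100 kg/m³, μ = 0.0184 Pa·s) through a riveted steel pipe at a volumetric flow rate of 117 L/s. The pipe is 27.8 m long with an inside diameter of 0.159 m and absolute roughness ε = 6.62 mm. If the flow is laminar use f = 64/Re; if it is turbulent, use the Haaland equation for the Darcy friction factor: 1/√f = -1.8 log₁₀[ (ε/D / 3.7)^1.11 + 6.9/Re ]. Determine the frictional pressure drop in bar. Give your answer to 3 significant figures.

Q = 117 L/s = 117/1000 = 0.117 m³/s.
Cross-sectional area A = πD²/4 = π(0.159)²/4 = 0.01986 m²; mean velocity V = Q/A = 0.117/0.01986 = 5.893 m/s.
Reynolds number Re = ρVD/μ = 1100 · 5.893 · 0.159 / 0.0184 = 5.601e+04.
Re > 4000 → turbulent. Relative roughness ε/D = 0.00662/0.159 = 0.0416. Haaland: 1/√f = -1.8 log₁₀[(0.0416/3.7)^1.11 + 6.9/5.601e+04] = -1.8 log₁₀[0.00687 + 0.000123] = 3.88, so f = 0.06644.
Darcy-Weisbach: ΔP = f(L/D)(ρV²/2) = 0.06644·(27.8/0.159)·(1100·5.893²/2) = 0.06644·174.8·1.91e+04 = 2.218e+05 Pa.
ΔP = 2.218e+05 Pa = 2.22 bar.

ΔP ≈ 2.22 bar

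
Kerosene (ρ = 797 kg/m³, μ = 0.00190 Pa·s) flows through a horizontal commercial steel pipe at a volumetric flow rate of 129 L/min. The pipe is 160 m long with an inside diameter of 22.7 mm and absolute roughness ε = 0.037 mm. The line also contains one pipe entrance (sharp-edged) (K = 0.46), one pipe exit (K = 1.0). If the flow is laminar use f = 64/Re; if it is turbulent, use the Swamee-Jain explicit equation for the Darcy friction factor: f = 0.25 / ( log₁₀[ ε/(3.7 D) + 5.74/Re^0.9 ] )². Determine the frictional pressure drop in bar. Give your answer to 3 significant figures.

ΔP ≈ 20.6 bar

Q = 129 L/min = 129/60000 = 0.00215 m³/s.
Cross-sectional area A = πD²/4 = π(0.0227)²/4 = 0.0004047 m²; mean velocity V = Q/A = 0.00215/0.0004047 = 5.312 m/s.
Reynolds number Re = ρVD/μ = 797 · 5.312 · 0.0227 / 0.0019 = 5.059e+04.
Re > 4000 → turbulent. Relative roughness ε/D = 3.7e-05/0.0227 = 0.00163. Swamee-Jain: f = 0.25/(log₁₀[0.00163/3.7 + 5.74/5.059e+04^0.9])² = 0.25/(log₁₀[0.000441 + 0.000335])² = 0.25/(-3.11)² = 0.02584.
Total minor-loss coefficient ΣK = 1·0.46 + 1·1 = 1.46.
ΔP = [f·L/D + ΣK]·(ρV²/2) = [0.02584·160/0.0227 + 1.46]·(797·5.312²/2) = [182.2 + 1.46]·1.125e+04 = 2.065e+06 Pa.
ΔP = 2.065e+06 Pa = 20.6 bar.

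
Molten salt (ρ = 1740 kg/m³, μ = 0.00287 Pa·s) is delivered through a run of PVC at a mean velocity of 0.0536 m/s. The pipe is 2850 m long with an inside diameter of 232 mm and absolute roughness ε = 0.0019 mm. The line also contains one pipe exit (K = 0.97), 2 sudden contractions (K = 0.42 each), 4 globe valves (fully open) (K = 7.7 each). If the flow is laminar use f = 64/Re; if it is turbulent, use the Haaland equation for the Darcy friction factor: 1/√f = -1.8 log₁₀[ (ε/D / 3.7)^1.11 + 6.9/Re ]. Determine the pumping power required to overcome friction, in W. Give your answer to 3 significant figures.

P ≈ 2.51 W

Reynolds number Re = ρVD/μ = 1740 · 0.0536 · 0.232 / 0.00287 = 7539.
Re > 4000 → turbulent. Relative roughness ε/D = 1.9e-06/0.232 = 8.19e-06. Haaland: 1/√f = -1.8 log₁₀[(8.19e-06/3.7)^1.11 + 6.9/7539] = -1.8 log₁₀[5.28e-07 + 0.000915] = 5.469, so f = 0.03344.
Total minor-loss coefficient ΣK = 1·0.97 + 2·0.42 + 4·7.7 = 32.6.
ΔP = [f·L/D + ΣK]·(ρV²/2) = [0.03344·2850/0.232 + 32.6]·(1740·0.0536²/2) = [410.7 + 32.6]·2.499 = 1108 Pa.
Q = V·A = 0.0536·0.04227 = 0.002266 m³/s.
Pumping power P = QΔP = 0.002266·1108 = 2.511 W = 2.51 W.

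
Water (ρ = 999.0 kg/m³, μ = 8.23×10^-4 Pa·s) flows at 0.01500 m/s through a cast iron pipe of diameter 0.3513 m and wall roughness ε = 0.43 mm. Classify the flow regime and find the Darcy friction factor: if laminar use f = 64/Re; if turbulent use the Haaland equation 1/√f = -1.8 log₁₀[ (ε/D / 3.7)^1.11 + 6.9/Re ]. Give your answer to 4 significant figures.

Re = ρVD/μ = 999·0.015·0.3513/0.000823 = 6396.
Re > 4000 → turbulent. ε/D = 0.00043/0.3513 = 0.00122; Haaland: 1/√f = -1.8 log₁₀[0.000137 + 0.00108] = 5.247, so f = 0.03632.

f ≈ 0.03632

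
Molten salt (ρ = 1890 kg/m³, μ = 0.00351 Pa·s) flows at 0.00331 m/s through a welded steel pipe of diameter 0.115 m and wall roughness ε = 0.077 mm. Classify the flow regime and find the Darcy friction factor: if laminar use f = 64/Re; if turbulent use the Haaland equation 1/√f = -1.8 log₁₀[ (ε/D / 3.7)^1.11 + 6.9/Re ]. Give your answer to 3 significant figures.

Re = ρVD/μ = 1890·0.00331·0.115/0.00351 = 205.
Re < 2300 → laminar, so f = 64/Re = 0.3122 (roughness is irrelevant in laminar flow).

f ≈ 0.312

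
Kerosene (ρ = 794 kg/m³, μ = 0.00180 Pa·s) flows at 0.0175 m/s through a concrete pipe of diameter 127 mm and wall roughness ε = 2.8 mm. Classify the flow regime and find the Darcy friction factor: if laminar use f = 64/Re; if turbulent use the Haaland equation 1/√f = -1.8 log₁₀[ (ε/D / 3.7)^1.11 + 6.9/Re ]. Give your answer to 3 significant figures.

f ≈ 0.0653

Re = ρVD/μ = 794·0.0175·0.127/0.0018 = 980.4.
Re < 2300 → laminar, so f = 64/Re = 0.06528 (roughness is irrelevant in laminar flow).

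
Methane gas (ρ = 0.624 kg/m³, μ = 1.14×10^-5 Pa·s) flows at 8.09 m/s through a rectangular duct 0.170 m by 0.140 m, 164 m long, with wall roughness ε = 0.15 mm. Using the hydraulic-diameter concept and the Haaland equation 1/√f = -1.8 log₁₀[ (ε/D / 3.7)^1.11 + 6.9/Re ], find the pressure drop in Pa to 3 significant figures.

ΔP ≈ 497 Pa

Hydraulic diameter D_h = 4A/P = 4·(0.17·0.14)/(2·(0.17+0.14)) = 0.0952/0.62 = 0.1535 m.
Re = ρVD_h/μ = 0.624·8.09·0.1535/1.14e-05 = 6.799e+04.
ε/D_h = 0.00015/0.1535 = 0.000977; Haaland gives 1/√f = -1.8 log₁₀[0.000107+0.000101] = 6.627, so f = 0.02277.
ΔP = f(L/D_h)(ρV²/2) = 0.02277·164/0.1535·20.42 = 496.6 Pa.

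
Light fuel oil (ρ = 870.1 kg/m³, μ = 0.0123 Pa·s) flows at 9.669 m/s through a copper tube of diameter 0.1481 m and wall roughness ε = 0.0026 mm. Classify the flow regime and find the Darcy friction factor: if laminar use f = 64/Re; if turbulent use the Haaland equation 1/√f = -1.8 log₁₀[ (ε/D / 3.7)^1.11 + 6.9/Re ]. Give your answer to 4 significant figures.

Re = ρVD/μ = 870.1·9.669·0.1481/0.0123 = 1.013e+05.
Re > 4000 → turbulent. ε/D = 2.6e-06/0.1481 = 1.76e-05; Haaland: 1/√f = -1.8 log₁₀[1.23e-06 + 6.81e-05] = 7.486, so f = 0.01784.

f ≈ 0.01784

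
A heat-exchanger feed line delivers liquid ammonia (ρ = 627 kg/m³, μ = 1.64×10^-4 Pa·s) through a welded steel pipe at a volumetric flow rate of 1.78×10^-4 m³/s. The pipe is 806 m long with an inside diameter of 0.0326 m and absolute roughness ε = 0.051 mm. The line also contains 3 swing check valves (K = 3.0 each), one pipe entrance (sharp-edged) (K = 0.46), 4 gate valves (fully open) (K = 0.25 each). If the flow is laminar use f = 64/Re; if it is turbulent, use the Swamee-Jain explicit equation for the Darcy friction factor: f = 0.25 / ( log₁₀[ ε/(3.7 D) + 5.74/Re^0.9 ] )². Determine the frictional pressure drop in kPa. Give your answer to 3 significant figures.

Cross-sectional area A = πD²/4 = π(0.0326)²/4 = 0.0008347 m²; mean velocity V = Q/A = 0.000178/0.0008347 = 0.2133 m/s.
Reynolds number Re = ρVD/μ = 627 · 0.2133 · 0.0326 / 0.000164 = 2.658e+04.
Re > 4000 → turbulent. Relative roughness ε/D = 5.1e-05/0.0326 = 0.00156. Swamee-Jain: f = 0.25/(log₁₀[0.00156/3.7 + 5.74/2.658e+04^0.9])² = 0.25/(log₁₀[0.000423 + 0.000598])² = 0.25/(-2.991)² = 0.02795.
Total minor-loss coefficient ΣK = 3·3 + 1·0.46 + 4·0.25 = 10.5.
ΔP = [f·L/D + ΣK]·(ρV²/2) = [0.02795·806/0.0326 + 10.5]·(627·0.2133²/2) = [690.9 + 10.5]·14.26 = 1e+04 Pa.
ΔP = 1e+04 Pa = 10.0 kPa.

ΔP ≈ 10.0 kPa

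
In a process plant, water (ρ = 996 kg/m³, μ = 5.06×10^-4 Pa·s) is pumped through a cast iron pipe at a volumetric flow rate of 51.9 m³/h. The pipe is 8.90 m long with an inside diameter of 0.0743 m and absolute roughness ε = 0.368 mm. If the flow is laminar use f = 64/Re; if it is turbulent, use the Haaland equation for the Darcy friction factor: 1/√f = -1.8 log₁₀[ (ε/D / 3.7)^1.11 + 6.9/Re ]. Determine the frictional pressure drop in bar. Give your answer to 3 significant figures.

Q = 51.9 m³/h = 51.9/3600 = 0.01442 m³/s.
Cross-sectional area A = πD²/4 = π(0.0743)²/4 = 0.004336 m²; mean velocity V = Q/A = 0.01442/0.004336 = 3.325 m/s.
Reynolds number Re = ρVD/μ = 996 · 3.325 · 0.0743 / 0.000506 = 4.863e+05.
Re > 4000 → turbulent. Relative roughness ε/D = 0.000368/0.0743 = 0.00495. Haaland: 1/√f = -1.8 log₁₀[(0.00495/3.7)^1.11 + 6.9/4.863e+05] = -1.8 log₁₀[0.000647 + 1.42e-05] = 5.724, so f = 0.03052.
Darcy-Weisbach: ΔP = f(L/D)(ρV²/2) = 0.03052·(8.9/0.0743)·(996·3.325²/2) = 0.03052·119.8·5506 = 2.013e+04 Pa.
ΔP = 2.013e+04 Pa = 0.201 bar.

ΔP ≈ 0.201 bar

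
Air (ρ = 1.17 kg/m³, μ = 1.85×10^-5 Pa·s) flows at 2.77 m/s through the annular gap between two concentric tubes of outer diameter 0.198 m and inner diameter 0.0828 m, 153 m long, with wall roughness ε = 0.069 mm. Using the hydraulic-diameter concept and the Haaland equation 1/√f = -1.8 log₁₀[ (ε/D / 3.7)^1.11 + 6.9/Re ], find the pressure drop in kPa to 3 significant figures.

ΔP ≈ 0.160 kPa

Hydraulic diameter D_h = 4A/P = D_o - D_i = 0.198 - 0.0828 = 0.1152 m.
Re = ρVD_h/μ = 1.17·2.77·0.1152/1.85e-05 = 2.018e+04.
ε/D_h = 6.9e-05/0.1152 = 0.000599; Haaland gives 1/√f = -1.8 log₁₀[6.2e-05+0.000342] = 6.109, so f = 0.0268.
ΔP = f(L/D_h)(ρV²/2) = 0.0268·153/0.1152·4.489 = 159.8 Pa.
ΔP = 0.160 kPa.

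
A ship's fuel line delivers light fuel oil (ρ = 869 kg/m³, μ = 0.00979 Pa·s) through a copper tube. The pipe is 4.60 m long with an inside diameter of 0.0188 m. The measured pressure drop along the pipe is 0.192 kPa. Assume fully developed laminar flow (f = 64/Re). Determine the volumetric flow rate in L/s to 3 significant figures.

For laminar flow, f = 64/Re with Re = ρVD/μ, so Darcy-Weisbach reduces to ΔP = 32μLV/D². Solving for V: V = ΔP·D²/(32μL) = 192·(0.0188)²/(32·0.00979·4.6) = 0.04709 m/s.
Check: Re = ρVD/μ = 869·0.04709·0.0188/0.00979 = 78.58 < 2300, so the laminar assumption holds.
Q = V·A = 0.04709·(π/4·0.0188²) = 1.307e-05 m³/s = 0.0131 L/s.

Q ≈ 0.0131 L/s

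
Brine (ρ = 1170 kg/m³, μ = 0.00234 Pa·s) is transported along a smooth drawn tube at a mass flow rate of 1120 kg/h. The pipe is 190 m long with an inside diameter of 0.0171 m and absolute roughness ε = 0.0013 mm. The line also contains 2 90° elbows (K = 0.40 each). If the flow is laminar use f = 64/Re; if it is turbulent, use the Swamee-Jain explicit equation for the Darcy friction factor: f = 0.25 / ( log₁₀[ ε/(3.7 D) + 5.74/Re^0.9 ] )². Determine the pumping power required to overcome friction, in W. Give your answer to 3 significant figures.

P ≈ 72.4 W

ṁ = 1120 kg/h = 1120/3600 = 0.3111 kg/s.
A = πD²/4 = π(0.0171)²/4 = 0.0002297 m²; mean velocity V = ṁ/(ρA) = 0.3111/(1170 · 0.0002297) = 1.158 m/s.
Reynolds number Re = ρVD/μ = 1170 · 1.158 · 0.0171 / 0.00234 = 9900.
Re > 4000 → turbulent. Relative roughness ε/D = 1.3e-06/0.0171 = 7.6e-05. Swamee-Jain: f = 0.25/(log₁₀[7.6e-05/3.7 + 5.74/9900^0.9])² = 0.25/(log₁₀[2.05e-05 + 0.00145])² = 0.25/(-2.831)² = 0.03119.
Total minor-loss coefficient ΣK = 2·0.4 = 0.8.
ΔP = [f·L/D + ΣK]·(ρV²/2) = [0.03119·190/0.0171 + 0.8]·(1170·1.158²/2) = [346.6 + 0.8]·784.2 = 2.724e+05 Pa.
Q = ṁ/ρ = 0.3111/1170 = 0.0002659 m³/s.
Pumping power P = QΔP = 0.0002659·2.724e+05 = 72.44 W = 72.4 W.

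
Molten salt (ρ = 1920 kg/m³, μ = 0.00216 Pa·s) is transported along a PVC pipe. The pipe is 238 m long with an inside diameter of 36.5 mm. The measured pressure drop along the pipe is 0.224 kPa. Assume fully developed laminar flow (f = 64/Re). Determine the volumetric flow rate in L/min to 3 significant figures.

Q ≈ 1.14 L/min

For laminar flow, f = 64/Re with Re = ρVD/μ, so Darcy-Weisbach reduces to ΔP = 32μLV/D². Solving for V: V = ΔP·D²/(32μL) = 224·(0.0365)²/(32·0.00216·238) = 0.01814 m/s.
Check: Re = ρVD/μ = 1920·0.01814·0.0365/0.00216 = 588.6 < 2300, so the laminar assumption holds.
Q = V·A = 0.01814·(π/4·0.0365²) = 1.898e-05 m³/s = 1.14 L/min.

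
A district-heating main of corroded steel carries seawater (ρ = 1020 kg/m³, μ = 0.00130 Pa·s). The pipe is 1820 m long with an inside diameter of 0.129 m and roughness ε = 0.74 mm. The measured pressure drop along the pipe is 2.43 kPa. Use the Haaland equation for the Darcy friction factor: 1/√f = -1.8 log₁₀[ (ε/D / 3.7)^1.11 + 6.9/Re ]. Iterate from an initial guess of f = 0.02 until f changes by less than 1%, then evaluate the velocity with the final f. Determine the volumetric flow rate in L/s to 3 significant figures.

Q ≈ 1.22 L/s

Rearranging Darcy-Weisbach: V = √(2·ΔP·D/(f·L·ρ)). With ε/D = 0.00074/0.129 = 0.00574, iterate starting from f = 0.02:
  f = 0.02 → V = √(2·2430·0.129/(0.02·1820·1020)) = 0.1299 m/s; Re = ρVD/μ = 1.315e+04; f → 0.03693
  f = 0.03693 → V = 0.09563 m/s; Re = 9679; f → 0.0385
  f = 0.0385 → V = 0.09366 m/s; Re = 9480; f → 0.03862
Converged (Δf/f < 1%). With the final f = 0.03862: V = √(2·2430·0.129/(0.03862·1820·1020)) = 0.09352 m/s.
Q = V·A = 0.09352·(π/4·0.129²) = 0.001222 m³/s = 1.22 L/s.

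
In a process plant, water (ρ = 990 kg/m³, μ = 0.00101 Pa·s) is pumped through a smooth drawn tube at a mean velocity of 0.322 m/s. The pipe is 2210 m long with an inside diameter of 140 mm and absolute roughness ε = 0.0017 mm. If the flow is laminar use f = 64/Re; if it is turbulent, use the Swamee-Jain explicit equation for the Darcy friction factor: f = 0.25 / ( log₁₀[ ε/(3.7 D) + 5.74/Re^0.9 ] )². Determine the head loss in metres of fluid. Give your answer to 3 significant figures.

Reynolds number Re = ρVD/μ = 990 · 0.322 · 0.14 / 0.00101 = 4.419e+04.
Re > 4000 → turbulent. Relative roughness ε/D = 1.7e-06/0.14 = 1.21e-05. Swamee-Jain: f = 0.25/(log₁₀[1.21e-05/3.7 + 5.74/4.419e+04^0.9])² = 0.25/(log₁₀[3.28e-06 + 0.000379])² = 0.25/(-3.418)² = 0.0214.
Darcy-Weisbach: ΔP = f(L/D)(ρV²/2) = 0.0214·(2210/0.14)·(990·0.322²/2) = 0.0214·1.579e+04·51.32 = 1.734e+04 Pa.
Head loss h_f = ΔP/(ρg) = 1.734e+04/(990·9.81) = 1.79 m.

h_f ≈ 1.79 m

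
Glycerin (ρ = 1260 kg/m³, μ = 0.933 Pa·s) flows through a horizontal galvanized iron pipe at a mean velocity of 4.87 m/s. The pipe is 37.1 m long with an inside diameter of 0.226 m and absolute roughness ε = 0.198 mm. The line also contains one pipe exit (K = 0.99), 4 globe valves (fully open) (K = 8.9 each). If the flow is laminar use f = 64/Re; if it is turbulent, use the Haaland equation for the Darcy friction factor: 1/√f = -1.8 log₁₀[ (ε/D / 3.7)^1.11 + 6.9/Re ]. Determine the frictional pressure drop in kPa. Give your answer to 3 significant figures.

Reynolds number Re = ρVD/μ = 1260 · 4.87 · 0.226 / 0.933 = 1486.
Re < 2300 → laminar flow, so f = 64/Re = 64/1486 = 0.04306 (the turbulent correlation is not needed).
Total minor-loss coefficient ΣK = 1·0.99 + 4·8.9 = 36.6.
ΔP = [f·L/D + ΣK]·(ρV²/2) = [0.04306·37.1/0.226 + 36.6]·(1260·4.87²/2) = [7.068 + 36.6]·1.494e+04 = 6.523e+05 Pa.
ΔP = 6.523e+05 Pa = 652 kPa.

ΔP ≈ 652 kPa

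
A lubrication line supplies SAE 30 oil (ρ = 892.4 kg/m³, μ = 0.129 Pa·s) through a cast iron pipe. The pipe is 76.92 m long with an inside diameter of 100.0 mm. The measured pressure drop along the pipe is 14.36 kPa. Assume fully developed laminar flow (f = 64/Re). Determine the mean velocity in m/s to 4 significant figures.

For laminar flow, f = 64/Re with Re = ρVD/μ, so Darcy-Weisbach reduces to ΔP = 32μLV/D². Solving for V: V = ΔP·D²/(32μL) = 1.436e+04·(0.1)²/(32·0.129·76.92) = 0.4522 m/s.
Check: Re = ρVD/μ = 892.4·0.4522·0.1/0.129 = 312.9 < 2300, so the laminar assumption holds.

V ≈ 0.4522 m/s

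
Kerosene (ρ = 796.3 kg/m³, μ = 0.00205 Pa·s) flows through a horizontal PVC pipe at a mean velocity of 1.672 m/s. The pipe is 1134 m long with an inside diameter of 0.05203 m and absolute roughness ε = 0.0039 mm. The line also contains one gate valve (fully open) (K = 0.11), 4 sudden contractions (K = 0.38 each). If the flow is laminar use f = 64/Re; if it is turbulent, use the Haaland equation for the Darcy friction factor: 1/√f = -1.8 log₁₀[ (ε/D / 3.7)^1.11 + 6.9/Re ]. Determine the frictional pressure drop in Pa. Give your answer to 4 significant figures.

Reynolds number Re = ρVD/μ = 796.3 · 1.672 · 0.05203 / 0.00205 = 3.379e+04.
Re > 4000 → turbulent. Relative roughness ε/D = 3.9e-06/0.05203 = 7.5e-05. Haaland: 1/√f = -1.8 log₁₀[(7.5e-05/3.7)^1.11 + 6.9/3.379e+04] = -1.8 log₁₀[6.17e-06 + 0.000204] = 6.619, so f = 0.02283.
Total minor-loss coefficient ΣK = 1·0.11 + 4·0.38 = 1.63.
ΔP = [f·L/D + ΣK]·(ρV²/2) = [0.02283·1134/0.05203 + 1.63]·(796.3·1.672²/2) = [497.5 + 1.63]·1113 = 5.556e+05 Pa.

ΔP ≈ 555600 Pa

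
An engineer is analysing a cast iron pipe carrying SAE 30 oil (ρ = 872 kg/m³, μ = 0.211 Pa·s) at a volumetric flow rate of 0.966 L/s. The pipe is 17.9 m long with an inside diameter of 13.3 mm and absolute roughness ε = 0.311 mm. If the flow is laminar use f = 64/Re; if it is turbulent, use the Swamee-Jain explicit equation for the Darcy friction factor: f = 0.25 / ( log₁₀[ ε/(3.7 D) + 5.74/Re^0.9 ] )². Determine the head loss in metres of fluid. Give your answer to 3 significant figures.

Q = 0.966 L/s = 0.966/1000 = 0.000966 m³/s.
Cross-sectional area A = πD²/4 = π(0.0133)²/4 = 0.0001389 m²; mean velocity V = Q/A = 0.000966/0.0001389 = 6.953 m/s.
Reynolds number Re = ρVD/μ = 872 · 6.953 · 0.0133 / 0.211 = 382.2.
Re < 2300 → laminar flow, so f = 64/Re = 64/382.2 = 0.1675 (the turbulent correlation is not needed).
Darcy-Weisbach: ΔP = f(L/D)(ρV²/2) = 0.1675·(17.9/0.0133)·(872·6.953²/2) = 0.1675·1346·2.108e+04 = 4.751e+06 Pa.
Head loss h_f = ΔP/(ρg) = 4.751e+06/(872·9.81) = 555 m.

h_f ≈ 555 m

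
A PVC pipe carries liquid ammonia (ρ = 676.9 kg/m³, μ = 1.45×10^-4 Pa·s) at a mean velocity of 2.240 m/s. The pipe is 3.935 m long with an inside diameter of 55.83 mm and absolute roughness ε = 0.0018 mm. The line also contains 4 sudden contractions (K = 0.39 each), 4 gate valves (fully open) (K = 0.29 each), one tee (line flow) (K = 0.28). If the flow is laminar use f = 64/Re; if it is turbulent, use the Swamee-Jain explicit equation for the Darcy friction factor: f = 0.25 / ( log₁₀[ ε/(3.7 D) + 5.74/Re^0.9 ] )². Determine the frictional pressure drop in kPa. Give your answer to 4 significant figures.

ΔP ≈ 6.684 kPa

Reynolds number Re = ρVD/μ = 676.9 · 2.24 · 0.05583 / 0.000145 = 5.838e+05.
Re > 4000 → turbulent. Relative roughness ε/D = 1.8e-06/0.05583 = 3.22e-05. Swamee-Jain: f = 0.25/(log₁₀[3.22e-05/3.7 + 5.74/5.838e+05^0.9])² = 0.25/(log₁₀[8.71e-06 + 3.71e-05])² = 0.25/(-4.339)² = 0.01328.
Total minor-loss coefficient ΣK = 4·0.39 + 4·0.29 + 1·0.28 = 3.
ΔP = [f·L/D + ΣK]·(ρV²/2) = [0.01328·3.935/0.05583 + 3]·(676.9·2.24²/2) = [0.9359 + 3]·1698 = 6684 Pa.
ΔP = 6684 Pa = 6.684 kPa.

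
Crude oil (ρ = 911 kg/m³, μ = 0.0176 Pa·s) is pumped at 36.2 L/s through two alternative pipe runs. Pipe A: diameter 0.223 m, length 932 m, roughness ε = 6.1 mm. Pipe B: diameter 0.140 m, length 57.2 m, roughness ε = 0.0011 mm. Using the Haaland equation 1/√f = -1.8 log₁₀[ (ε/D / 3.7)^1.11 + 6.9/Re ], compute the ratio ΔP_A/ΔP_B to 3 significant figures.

Pipe A: V = Q/A = 0.0362/0.03906 = 0.9268 m/s; Re = 1.07e+04; ε/D = 0.0274; Haaland → f = 0.05809; ΔP_A = f(L/D)(ρV²/2) = 9.5e+04 Pa.
Pipe B: V = Q/A = 0.0362/0.01539 = 2.352 m/s; Re = 1.704e+04; ε/D = 7.86e-06; Haaland → f = 0.02682; ΔP_B = f(L/D)(ρV²/2) = 2.761e+04 Pa.
ΔP_A/ΔP_B = 9.5e+04/2.761e+04 = 3.44.

ΔP_A/ΔP_B ≈ 3.44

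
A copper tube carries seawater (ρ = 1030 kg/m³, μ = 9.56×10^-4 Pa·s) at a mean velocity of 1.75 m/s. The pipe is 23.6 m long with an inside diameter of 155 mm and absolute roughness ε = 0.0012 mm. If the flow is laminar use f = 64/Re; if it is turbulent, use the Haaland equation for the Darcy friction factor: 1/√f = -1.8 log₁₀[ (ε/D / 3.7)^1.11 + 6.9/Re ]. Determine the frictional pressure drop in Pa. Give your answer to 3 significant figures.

Reynolds number Re = ρVD/μ = 1030 · 1.75 · 0.155 / 0.000956 = 2.922e+05.
Re > 4000 → turbulent. Relative roughness ε/D = 1.2e-06/0.155 = 7.74e-06. Haaland: 1/√f = -1.8 log₁₀[(7.74e-06/3.7)^1.11 + 6.9/2.922e+05] = -1.8 log₁₀[4.96e-07 + 2.36e-05] = 8.312, so f = 0.01447.
Darcy-Weisbach: ΔP = f(L/D)(ρV²/2) = 0.01447·(23.6/0.155)·(1030·1.75²/2) = 0.01447·152.3·1577 = 3476 Pa.

ΔP ≈ 3480 Pa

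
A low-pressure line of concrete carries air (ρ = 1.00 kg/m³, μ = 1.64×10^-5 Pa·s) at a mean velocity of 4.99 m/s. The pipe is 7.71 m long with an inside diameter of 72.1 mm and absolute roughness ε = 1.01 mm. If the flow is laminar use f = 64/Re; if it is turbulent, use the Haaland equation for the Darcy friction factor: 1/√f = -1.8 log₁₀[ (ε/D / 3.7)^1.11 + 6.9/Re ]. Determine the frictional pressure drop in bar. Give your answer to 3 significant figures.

Reynolds number Re = ρVD/μ = 1 · 4.99 · 0.0721 / 1.64e-05 = 2.194e+04.
Re > 4000 → turbulent. Relative roughness ε/D = 0.00101/0.0721 = 0.014. Haaland: 1/√f = -1.8 log₁₀[(0.014/3.7)^1.11 + 6.9/2.194e+04] = -1.8 log₁₀[0.00205 + 0.000315] = 4.727, so f = 0.04475.
Darcy-Weisbach: ΔP = f(L/D)(ρV²/2) = 0.04475·(7.71/0.0721)·(1·4.99²/2) = 0.04475·106.9·12.45 = 59.58 Pa.
ΔP = 59.58 Pa = 5.96×10^-4 bar.

ΔP ≈ 5.96×10^-4 bar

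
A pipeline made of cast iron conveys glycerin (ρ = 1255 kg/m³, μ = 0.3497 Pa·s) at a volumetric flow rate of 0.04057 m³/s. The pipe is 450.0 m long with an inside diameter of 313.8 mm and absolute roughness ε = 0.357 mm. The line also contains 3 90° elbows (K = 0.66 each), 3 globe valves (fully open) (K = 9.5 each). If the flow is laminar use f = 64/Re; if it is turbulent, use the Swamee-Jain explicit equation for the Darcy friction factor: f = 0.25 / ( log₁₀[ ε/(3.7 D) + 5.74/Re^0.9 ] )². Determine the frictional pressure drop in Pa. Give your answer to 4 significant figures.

Cross-sectional area A = πD²/4 = π(0.3138)²/4 = 0.07734 m²; mean velocity V = Q/A = 0.04057/0.07734 = 0.5246 m/s.
Reynolds number Re = ρVD/μ = 1255 · 0.5246 · 0.3138 / 0.35 = 590.8.
Re < 2300 → laminar flow, so f = 64/Re = 64/590.8 = 0.1083 (the turbulent correlation is not needed).
Total minor-loss coefficient ΣK = 3·0.66 + 3·9.5 = 30.5.
ΔP = [f·L/D + ΣK]·(ρV²/2) = [0.1083·450/0.3138 + 30.5]·(1255·0.5246²/2) = [155.4 + 30.5]·172.7 = 3.209e+04 Pa.

ΔP ≈ 32090 Pa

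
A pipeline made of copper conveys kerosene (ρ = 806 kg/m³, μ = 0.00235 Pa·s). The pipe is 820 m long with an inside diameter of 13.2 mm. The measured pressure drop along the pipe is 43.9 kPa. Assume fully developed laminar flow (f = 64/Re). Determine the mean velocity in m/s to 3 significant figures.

For laminar flow, f = 64/Re with Re = ρVD/μ, so Darcy-Weisbach reduces to ΔP = 32μLV/D². Solving for V: V = ΔP·D²/(32μL) = 4.39e+04·(0.0132)²/(32·0.00235·820) = 0.124 m/s.
Check: Re = ρVD/μ = 806·0.124·0.0132/0.00235 = 561.6 < 2300, so the laminar assumption holds.

V ≈ 0.124 m/s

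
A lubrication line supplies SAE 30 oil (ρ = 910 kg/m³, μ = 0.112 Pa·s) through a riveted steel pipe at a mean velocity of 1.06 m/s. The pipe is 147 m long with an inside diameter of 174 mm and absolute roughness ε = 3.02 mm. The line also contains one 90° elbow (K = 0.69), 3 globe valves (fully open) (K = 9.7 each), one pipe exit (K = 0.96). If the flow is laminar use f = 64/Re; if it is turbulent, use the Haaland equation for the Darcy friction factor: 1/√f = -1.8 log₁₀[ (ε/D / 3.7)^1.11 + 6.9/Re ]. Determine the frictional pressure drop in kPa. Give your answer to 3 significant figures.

ΔP ≈ 34.2 kPa

Reynolds number Re = ρVD/μ = 910 · 1.06 · 0.174 / 0.112 = 1499.
Re < 2300 → laminar flow, so f = 64/Re = 64/1499 = 0.04271 (the turbulent correlation is not needed).
Total minor-loss coefficient ΣK = 1·0.69 + 3·9.7 + 1·0.96 = 30.8.
ΔP = [f·L/D + ΣK]·(ρV²/2) = [0.04271·147/0.174 + 30.8]·(910·1.06²/2) = [36.08 + 30.8]·511.2 = 3.417e+04 Pa.
ΔP = 3.417e+04 Pa = 34.2 kPa.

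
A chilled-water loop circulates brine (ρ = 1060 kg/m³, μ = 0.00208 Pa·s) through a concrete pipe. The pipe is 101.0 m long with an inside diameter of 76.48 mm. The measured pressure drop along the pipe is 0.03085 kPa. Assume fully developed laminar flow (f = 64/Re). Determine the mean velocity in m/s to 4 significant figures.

For laminar flow, f = 64/Re with Re = ρVD/μ, so Darcy-Weisbach reduces to ΔP = 32μLV/D². Solving for V: V = ΔP·D²/(32μL) = 30.85·(0.07648)²/(32·0.00208·101) = 0.02684 m/s.
Check: Re = ρVD/μ = 1060·0.02684·0.07648/0.00208 = 1046 < 2300, so the laminar assumption holds.

V ≈ 0.02684 m/s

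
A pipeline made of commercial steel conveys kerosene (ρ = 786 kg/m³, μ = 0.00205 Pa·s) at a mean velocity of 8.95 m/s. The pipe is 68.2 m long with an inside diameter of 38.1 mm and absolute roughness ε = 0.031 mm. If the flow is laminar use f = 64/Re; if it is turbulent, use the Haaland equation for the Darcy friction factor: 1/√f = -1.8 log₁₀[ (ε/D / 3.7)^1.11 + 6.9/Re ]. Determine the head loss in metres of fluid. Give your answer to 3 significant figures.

h_f ≈ 152 m

Reynolds number Re = ρVD/μ = 786 · 8.95 · 0.0381 / 0.00205 = 1.307e+05.
Re > 4000 → turbulent. Relative roughness ε/D = 3.1e-05/0.0381 = 0.000814. Haaland: 1/√f = -1.8 log₁₀[(0.000814/3.7)^1.11 + 6.9/1.307e+05] = -1.8 log₁₀[8.71e-05 + 5.28e-05] = 6.938, so f = 0.02078.
Darcy-Weisbach: ΔP = f(L/D)(ρV²/2) = 0.02078·(68.2/0.0381)·(786·8.95²/2) = 0.02078·1790·3.148e+04 = 1.171e+06 Pa.
Head loss h_f = ΔP/(ρg) = 1.171e+06/(786·9.81) = 152 m.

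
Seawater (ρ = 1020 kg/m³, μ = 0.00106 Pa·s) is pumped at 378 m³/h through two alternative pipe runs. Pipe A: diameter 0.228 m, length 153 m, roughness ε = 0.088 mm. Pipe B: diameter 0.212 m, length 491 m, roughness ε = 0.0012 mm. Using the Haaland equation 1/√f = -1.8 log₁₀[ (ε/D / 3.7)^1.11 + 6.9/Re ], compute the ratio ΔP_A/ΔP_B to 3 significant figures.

ΔP_A/ΔP_B ≈ 0.285

Pipe A: V = Q/A = 0.105/0.04083 = 2.572 m/s; Re = 5.642e+05; ε/D = 0.000386; Haaland → f = 0.0167; ΔP_A = f(L/D)(ρV²/2) = 3.781e+04 Pa.
Pipe B: V = Q/A = 0.105/0.0353 = 2.975 m/s; Re = 6.068e+05; ε/D = 5.66e-06; Haaland → f = 0.01269; ΔP_B = f(L/D)(ρV²/2) = 1.327e+05 Pa.
ΔP_A/ΔP_B = 3.781e+04/1.327e+05 = 0.285.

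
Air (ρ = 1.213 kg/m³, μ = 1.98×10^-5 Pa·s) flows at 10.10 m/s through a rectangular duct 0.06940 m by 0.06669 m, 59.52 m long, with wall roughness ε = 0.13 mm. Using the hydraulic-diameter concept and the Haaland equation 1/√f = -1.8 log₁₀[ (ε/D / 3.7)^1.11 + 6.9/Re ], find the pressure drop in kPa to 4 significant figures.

ΔP ≈ 1.437 kPa

Hydraulic diameter D_h = 4A/P = 4·(0.0694·0.06669)/(2·(0.0694+0.06669)) = 0.01851/0.2722 = 0.06802 m.
Re = ρVD_h/μ = 1.213·10.1·0.06802/1.98e-05 = 4.209e+04.
ε/D_h = 0.00013/0.06802 = 0.00191; Haaland gives 1/√f = -1.8 log₁₀[0.000225+0.000164] = 6.139, so f = 0.02654.
ΔP = f(L/D_h)(ρV²/2) = 0.02654·59.52/0.06802·61.87 = 1437 Pa.
ΔP = 1.437 kPa.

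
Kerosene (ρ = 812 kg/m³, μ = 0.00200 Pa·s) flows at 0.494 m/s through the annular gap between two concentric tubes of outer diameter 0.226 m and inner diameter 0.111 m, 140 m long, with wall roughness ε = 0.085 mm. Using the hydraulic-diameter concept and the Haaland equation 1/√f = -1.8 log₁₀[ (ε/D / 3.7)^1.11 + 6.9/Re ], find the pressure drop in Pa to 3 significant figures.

ΔP ≈ 3180 Pa

Hydraulic diameter D_h = 4A/P = D_o - D_i = 0.226 - 0.111 = 0.115 m.
Re = ρVD_h/μ = 812·0.494·0.115/0.002 = 2.306e+04.
ε/D_h = 8.5e-05/0.115 = 0.000739; Haaland gives 1/√f = -1.8 log₁₀[7.83e-05+0.000299] = 6.162, so f = 0.02634.
ΔP = f(L/D_h)(ρV²/2) = 0.02634·140/0.115·99.08 = 3177 Pa.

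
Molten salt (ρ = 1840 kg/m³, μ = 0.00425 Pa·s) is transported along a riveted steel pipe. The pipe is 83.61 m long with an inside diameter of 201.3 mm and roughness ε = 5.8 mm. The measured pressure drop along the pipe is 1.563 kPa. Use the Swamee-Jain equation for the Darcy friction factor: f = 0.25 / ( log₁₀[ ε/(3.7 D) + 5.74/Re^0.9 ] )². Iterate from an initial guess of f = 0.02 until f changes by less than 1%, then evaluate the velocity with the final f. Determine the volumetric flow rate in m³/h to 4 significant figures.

Q ≈ 30.37 m³/h

Rearranging Darcy-Weisbach: V = √(2·ΔP·D/(f·L·ρ)). With ε/D = 0.0058/0.2013 = 0.0288, iterate starting from f = 0.02:
  f = 0.02 → V = √(2·1563·0.2013/(0.02·83.61·1840)) = 0.4522 m/s; Re = ρVD/μ = 3.941e+04; f → 0.05746
  f = 0.05746 → V = 0.2668 m/s; Re = 2.325e+04; f → 0.0582
  f = 0.0582 → V = 0.2651 m/s; Re = 2.31e+04; f → 0.05821
Converged (Δf/f < 1%). With the final f = 0.05821: V = √(2·1563·0.2013/(0.05821·83.61·1840)) = 0.2651 m/s.
Q = V·A = 0.2651·(π/4·0.2013²) = 0.008436 m³/s = 30.37 m³/h.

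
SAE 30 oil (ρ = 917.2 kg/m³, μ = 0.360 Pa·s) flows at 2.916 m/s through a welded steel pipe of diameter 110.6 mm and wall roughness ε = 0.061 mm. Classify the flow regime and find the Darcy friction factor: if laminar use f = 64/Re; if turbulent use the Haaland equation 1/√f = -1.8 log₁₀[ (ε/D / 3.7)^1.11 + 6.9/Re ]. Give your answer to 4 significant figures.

Re = ρVD/μ = 917.2·2.916·0.1106/0.36 = 821.7.
Re < 2300 → laminar, so f = 64/Re = 0.07789 (roughness is irrelevant in laminar flow).

f ≈ 0.07789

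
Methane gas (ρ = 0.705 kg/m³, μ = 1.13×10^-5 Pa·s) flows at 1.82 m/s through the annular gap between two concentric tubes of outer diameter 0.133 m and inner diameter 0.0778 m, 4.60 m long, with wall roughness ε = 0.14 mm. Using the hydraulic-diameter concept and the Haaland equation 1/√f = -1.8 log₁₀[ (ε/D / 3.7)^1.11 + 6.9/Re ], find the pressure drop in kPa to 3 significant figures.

Hydraulic diameter D_h = 4A/P = D_o - D_i = 0.133 - 0.0778 = 0.0552 m.
Re = ρVD_h/μ = 0.705·1.82·0.0552/1.13e-05 = 6268.
ε/D_h = 0.00014/0.0552 = 0.00254; Haaland gives 1/√f = -1.8 log₁₀[0.000308+0.0011] = 5.132, so f = 0.03796.
ΔP = f(L/D_h)(ρV²/2) = 0.03796·4.6/0.0552·1.168 = 3.694 Pa.
ΔP = 0.00369 kPa.

ΔP ≈ 0.00369 kPa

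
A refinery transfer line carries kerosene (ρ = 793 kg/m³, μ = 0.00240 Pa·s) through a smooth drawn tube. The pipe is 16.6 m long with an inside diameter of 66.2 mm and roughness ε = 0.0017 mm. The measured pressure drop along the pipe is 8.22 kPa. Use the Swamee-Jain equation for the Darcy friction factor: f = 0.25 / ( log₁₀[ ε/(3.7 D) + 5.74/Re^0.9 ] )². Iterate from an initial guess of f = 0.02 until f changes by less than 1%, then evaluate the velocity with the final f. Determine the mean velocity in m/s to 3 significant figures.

Rearranging Darcy-Weisbach: V = √(2·ΔP·D/(f·L·ρ)). With ε/D = 1.7e-06/0.0662 = 2.57e-05, iterate starting from f = 0.02:
  f = 0.02 → V = √(2·8220·0.0662/(0.02·16.6·793)) = 2.033 m/s; Re = ρVD/μ = 4.447e+04; f → 0.02142
  f = 0.02142 → V = 1.965 m/s; Re = 4.297e+04; f → 0.02158
Converged (Δf/f < 1%). With the final f = 0.02158: V = √(2·8220·0.0662/(0.02158·16.6·793)) = 1.957 m/s.

V ≈ 1.96 m/s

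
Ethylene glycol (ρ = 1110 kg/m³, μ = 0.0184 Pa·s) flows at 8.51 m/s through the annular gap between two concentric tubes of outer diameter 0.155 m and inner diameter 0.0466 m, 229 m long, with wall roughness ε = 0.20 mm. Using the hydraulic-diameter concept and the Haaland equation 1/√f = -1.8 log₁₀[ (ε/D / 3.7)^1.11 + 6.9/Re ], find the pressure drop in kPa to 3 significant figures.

Hydraulic diameter D_h = 4A/P = D_o - D_i = 0.155 - 0.0466 = 0.1084 m.
Re = ρVD_h/μ = 1110·8.51·0.1084/0.0184 = 5.565e+04.
ε/D_h = 0.0002/0.1084 = 0.00185; Haaland gives 1/√f = -1.8 log₁₀[0.000216+0.000124] = 6.243, so f = 0.02566.
ΔP = f(L/D_h)(ρV²/2) = 0.02566·229/0.1084·4.019e+04 = 2.178e+06 Pa.
ΔP = 2180 kPa.

ΔP ≈ 2180 kPa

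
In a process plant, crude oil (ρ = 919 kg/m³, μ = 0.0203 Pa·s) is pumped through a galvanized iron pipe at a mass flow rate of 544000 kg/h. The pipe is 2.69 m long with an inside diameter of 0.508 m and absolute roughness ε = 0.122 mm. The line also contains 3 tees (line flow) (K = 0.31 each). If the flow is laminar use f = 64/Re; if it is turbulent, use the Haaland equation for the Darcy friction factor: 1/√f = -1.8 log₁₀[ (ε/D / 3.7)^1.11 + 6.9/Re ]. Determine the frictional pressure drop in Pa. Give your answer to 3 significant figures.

ΔP ≈ 324 Pa

ṁ = 544000 kg/h = 544000/3600 = 151.1 kg/s.
A = πD²/4 = π(0.508)²/4 = 0.2027 m²; mean velocity V = ṁ/(ρA) = 151.1/(919 · 0.2027) = 0.8113 m/s.
Reynolds number Re = ρVD/μ = 919 · 0.8113 · 0.508 / 0.0203 = 1.866e+04.
Re > 4000 → turbulent. Relative roughness ε/D = 0.000122/0.508 = 0.00024. Haaland: 1/√f = -1.8 log₁₀[(0.00024/3.7)^1.11 + 6.9/1.866e+04] = -1.8 log₁₀[2.25e-05 + 0.00037] = 6.131, so f = 0.0266.
Total minor-loss coefficient ΣK = 3·0.31 = 0.93.
ΔP = [f·L/D + ΣK]·(ρV²/2) = [0.0266·2.69/0.508 + 0.93]·(919·0.8113²/2) = [0.1409 + 0.93]·302.4 = 323.8 Pa.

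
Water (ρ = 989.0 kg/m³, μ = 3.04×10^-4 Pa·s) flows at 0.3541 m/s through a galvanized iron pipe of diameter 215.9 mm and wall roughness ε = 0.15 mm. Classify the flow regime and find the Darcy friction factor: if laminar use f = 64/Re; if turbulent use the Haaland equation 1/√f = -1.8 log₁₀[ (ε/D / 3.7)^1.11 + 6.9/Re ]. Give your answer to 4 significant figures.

Re = ρVD/μ = 989·0.3541·0.2159/0.000304 = 2.487e+05.
Re > 4000 → turbulent. ε/D = 0.00015/0.2159 = 0.000695; Haaland: 1/√f = -1.8 log₁₀[7.31e-05 + 2.77e-05] = 7.194, so f = 0.01932.

f ≈ 0.01932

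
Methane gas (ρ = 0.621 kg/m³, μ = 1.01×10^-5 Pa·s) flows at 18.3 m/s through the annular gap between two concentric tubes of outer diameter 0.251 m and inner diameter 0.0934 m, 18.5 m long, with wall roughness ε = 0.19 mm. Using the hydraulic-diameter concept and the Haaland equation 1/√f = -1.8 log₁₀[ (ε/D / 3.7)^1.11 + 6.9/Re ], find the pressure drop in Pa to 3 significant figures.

ΔP ≈ 266 Pa

Hydraulic diameter D_h = 4A/P = D_o - D_i = 0.251 - 0.0934 = 0.1576 m.
Re = ρVD_h/μ = 0.621·18.3·0.1576/1.01e-05 = 1.773e+05.
ε/D_h = 0.00019/0.1576 = 0.00121; Haaland gives 1/√f = -1.8 log₁₀[0.000135+3.89e-05] = 6.769, so f = 0.02183.
ΔP = f(L/D_h)(ρV²/2) = 0.02183·18.5/0.1576·104 = 266.4 Pa.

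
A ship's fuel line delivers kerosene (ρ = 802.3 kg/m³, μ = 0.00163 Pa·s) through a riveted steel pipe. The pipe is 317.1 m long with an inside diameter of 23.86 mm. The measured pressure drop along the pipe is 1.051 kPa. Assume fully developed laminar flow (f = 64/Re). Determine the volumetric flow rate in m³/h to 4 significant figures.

For laminar flow, f = 64/Re with Re = ρVD/μ, so Darcy-Weisbach reduces to ΔP = 32μLV/D². Solving for V: V = ΔP·D²/(32μL) = 1051·(0.02386)²/(32·0.00163·317.1) = 0.03618 m/s.
Check: Re = ρVD/μ = 802.3·0.03618·0.02386/0.00163 = 424.8 < 2300, so the laminar assumption holds.
Q = V·A = 0.03618·(π/4·0.02386²) = 1.617e-05 m³/s = 0.05823 m³/h.

Q ≈ 0.05823 m³/h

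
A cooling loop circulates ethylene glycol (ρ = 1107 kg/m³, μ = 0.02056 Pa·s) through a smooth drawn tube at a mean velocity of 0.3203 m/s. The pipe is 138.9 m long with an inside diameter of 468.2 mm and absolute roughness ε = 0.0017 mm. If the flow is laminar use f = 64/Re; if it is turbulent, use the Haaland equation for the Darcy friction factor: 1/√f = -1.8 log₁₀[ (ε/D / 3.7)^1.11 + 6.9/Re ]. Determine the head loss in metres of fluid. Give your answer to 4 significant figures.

h_f ≈ 0.05086 m

Reynolds number Re = ρVD/μ = 1107 · 0.3203 · 0.4682 / 0.0206 = 8074.
Re > 4000 → turbulent. Relative roughness ε/D = 1.7e-06/0.4682 = 3.63e-06. Haaland: 1/√f = -1.8 log₁₀[(3.63e-06/3.7)^1.11 + 6.9/8074] = -1.8 log₁₀[2.14e-07 + 0.000855] = 5.523, so f = 0.03279.
Darcy-Weisbach: ΔP = f(L/D)(ρV²/2) = 0.03279·(138.9/0.4682)·(1107·0.3203²/2) = 0.03279·296.7·56.78 = 552.3 Pa.
Head loss h_f = ΔP/(ρg) = 552.3/(1107·9.81) = 0.05086 m.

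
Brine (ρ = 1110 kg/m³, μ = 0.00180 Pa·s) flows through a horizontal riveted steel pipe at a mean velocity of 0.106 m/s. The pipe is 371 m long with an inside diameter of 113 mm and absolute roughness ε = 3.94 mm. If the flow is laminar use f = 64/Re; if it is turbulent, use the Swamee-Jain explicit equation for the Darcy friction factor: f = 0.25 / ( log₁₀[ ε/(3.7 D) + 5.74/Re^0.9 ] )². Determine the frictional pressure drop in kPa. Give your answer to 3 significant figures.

Reynolds number Re = ρVD/μ = 1110 · 0.106 · 0.113 / 0.0018 = 7386.
Re > 4000 → turbulent. Relative roughness ε/D = 0.00394/0.113 = 0.0349. Swamee-Jain: f = 0.25/(log₁₀[0.0349/3.7 + 5.74/7386^0.9])² = 0.25/(log₁₀[0.00942 + 0.00189])² = 0.25/(-1.946)² = 0.066.
Darcy-Weisbach: ΔP = f(L/D)(ρV²/2) = 0.066·(371/0.113)·(1110·0.106²/2) = 0.066·3283·6.236 = 1351 Pa.
ΔP = 1351 Pa = 1.35 kPa.

ΔP ≈ 1.35 kPa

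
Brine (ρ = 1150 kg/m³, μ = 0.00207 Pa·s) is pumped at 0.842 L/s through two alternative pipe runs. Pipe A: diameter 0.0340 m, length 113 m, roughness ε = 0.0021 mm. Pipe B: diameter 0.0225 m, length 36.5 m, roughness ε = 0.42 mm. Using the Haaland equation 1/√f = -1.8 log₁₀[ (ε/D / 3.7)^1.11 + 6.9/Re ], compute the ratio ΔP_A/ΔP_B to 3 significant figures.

ΔP_A/ΔP_B ≈ 0.214

Pipe A: V = Q/A = 0.000842/0.0009079 = 0.9274 m/s; Re = 1.752e+04; ε/D = 6.18e-05; Haaland → f = 0.02671; ΔP_A = f(L/D)(ρV²/2) = 4.39e+04 Pa.
Pipe B: V = Q/A = 0.000842/0.0003976 = 2.118 m/s; Re = 2.647e+04; ε/D = 0.0187; Haaland → f = 0.04893; ΔP_B = f(L/D)(ρV²/2) = 2.047e+05 Pa.
ΔP_A/ΔP_B = 4.39e+04/2.047e+05 = 0.214.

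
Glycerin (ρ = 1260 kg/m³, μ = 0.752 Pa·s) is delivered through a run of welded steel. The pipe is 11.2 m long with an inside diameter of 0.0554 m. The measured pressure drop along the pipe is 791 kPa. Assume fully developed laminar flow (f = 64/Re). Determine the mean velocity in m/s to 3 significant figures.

V ≈ 9.01 m/s

For laminar flow, f = 64/Re with Re = ρVD/μ, so Darcy-Weisbach reduces to ΔP = 32μLV/D². Solving for V: V = ΔP·D²/(32μL) = 7.91e+05·(0.0554)²/(32·0.752·11.2) = 9.008 m/s.
Check: Re = ρVD/μ = 1260·9.008·0.0554/0.752 = 836.1 < 2300, so the laminar assumption holds.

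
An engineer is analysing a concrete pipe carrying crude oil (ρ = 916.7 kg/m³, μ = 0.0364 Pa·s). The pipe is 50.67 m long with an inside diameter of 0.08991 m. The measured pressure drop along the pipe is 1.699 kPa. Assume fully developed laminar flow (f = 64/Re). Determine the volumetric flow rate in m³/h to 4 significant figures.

Q ≈ 5.319 m³/h

For laminar flow, f = 64/Re with Re = ρVD/μ, so Darcy-Weisbach reduces to ΔP = 32μLV/D². Solving for V: V = ΔP·D²/(32μL) = 1699·(0.08991)²/(32·0.0364·50.67) = 0.2327 m/s.
Check: Re = ρVD/μ = 916.7·0.2327·0.08991/0.0364 = 526.9 < 2300, so the laminar assumption holds.
Q = V·A = 0.2327·(π/4·0.08991²) = 0.001477 m³/s = 5.319 m³/h.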